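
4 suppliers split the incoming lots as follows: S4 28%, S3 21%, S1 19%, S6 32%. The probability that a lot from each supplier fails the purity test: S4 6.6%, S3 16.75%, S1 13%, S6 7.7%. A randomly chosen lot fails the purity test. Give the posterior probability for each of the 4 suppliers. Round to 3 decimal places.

S4 0.179, S3 0.342, S1 0.240, S6 0.239

By Bayes' rule, posterior ∝ prior × likelihood:
  S4: 0.28 × 0.066 = 0.01848
  S3: 0.21 × 0.1675 = 0.035175
  S1: 0.19 × 0.13 = 0.0247
  S6: 0.32 × 0.077 = 0.02464
Normalizing constant = 0.102995.
P(S4 | off-spec) = 0.01848/0.102995 ≈ 0.179
P(S3 | off-spec) = 0.035175/0.102995 ≈ 0.342
P(S1 | off-spec) = 0.0247/0.102995 ≈ 0.240
P(S6 | off-spec) = 0.02464/0.102995 ≈ 0.239
(Check: 0.179+0.342+0.240+0.239 = 1.000.)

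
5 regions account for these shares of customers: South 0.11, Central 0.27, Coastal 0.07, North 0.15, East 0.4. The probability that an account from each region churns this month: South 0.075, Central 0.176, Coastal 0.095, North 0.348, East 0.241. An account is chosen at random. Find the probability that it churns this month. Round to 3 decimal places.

0.211

Unnormalized posteriors (prior × likelihood):
  South: 0.11 × 0.075 = 0.00825
  Central: 0.27 × 0.176 = 0.04752
  Coastal: 0.07 × 0.095 = 0.00665
  North: 0.15 × 0.348 = 0.0522
  East: 0.4 × 0.241 = 0.0964
P(churn) = 0.00825 + 0.04752 + 0.00665 + 0.0522 + 0.0964 = 0.21102 → 0.211.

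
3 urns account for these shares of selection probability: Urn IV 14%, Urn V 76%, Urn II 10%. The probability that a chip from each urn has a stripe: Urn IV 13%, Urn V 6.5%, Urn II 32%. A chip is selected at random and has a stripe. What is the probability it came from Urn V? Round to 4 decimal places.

0.4960

Compute prior × likelihood for every hypothesis:
  Urn IV: 0.14 × 0.13 = 0.0182
  Urn V: 0.76 × 0.065 = 0.0494
  Urn II: 0.1 × 0.32 = 0.032
Normalizing constant = 0.0996.
P(Urn V | evidence) = 0.0494 / 0.0996 ≈ 0.4960.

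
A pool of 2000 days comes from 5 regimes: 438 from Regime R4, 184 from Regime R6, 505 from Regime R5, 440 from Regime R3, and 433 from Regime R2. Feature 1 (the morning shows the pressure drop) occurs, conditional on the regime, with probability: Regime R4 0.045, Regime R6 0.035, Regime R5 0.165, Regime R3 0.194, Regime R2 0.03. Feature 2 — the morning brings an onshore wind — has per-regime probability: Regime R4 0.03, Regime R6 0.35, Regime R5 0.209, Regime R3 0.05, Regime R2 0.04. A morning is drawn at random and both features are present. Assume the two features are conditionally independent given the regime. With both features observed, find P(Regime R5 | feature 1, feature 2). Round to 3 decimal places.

0.695

By Bayes' rule, posterior ∝ prior × likelihood:
  Regime R4: 0.219 × 0.045 × 0.03 = 0.00029565
  Regime R6: 0.092 × 0.035 × 0.35 = 0.001127
  Regime R5: 0.2525 × 0.165 × 0.209 = 0.0087074625
  Regime R3: 0.22 × 0.194 × 0.05 = 0.002134
  Regime R2: 0.2165 × 0.03 × 0.04 = 0.0002598
Normalizing constant = 0.0125239125.
P(Regime R5 | evidence) = 0.0087074625 / 0.0125239125 ≈ 0.695.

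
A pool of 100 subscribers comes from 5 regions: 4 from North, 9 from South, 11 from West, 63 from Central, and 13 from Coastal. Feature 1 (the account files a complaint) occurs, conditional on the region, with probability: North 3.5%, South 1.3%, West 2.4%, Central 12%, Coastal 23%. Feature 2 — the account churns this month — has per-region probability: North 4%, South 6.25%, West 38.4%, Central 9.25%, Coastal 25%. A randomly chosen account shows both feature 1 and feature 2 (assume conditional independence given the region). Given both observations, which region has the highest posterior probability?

Coastal

Unnormalized posteriors (prior × likelihood):
  North: 0.04 × 0.035 × 0.04 = 0.000056
  South: 0.09 × 0.013 × 0.0625 = 0.000073125
  West: 0.11 × 0.024 × 0.384 = 0.00101376
  Central: 0.63 × 0.12 × 0.0925 = 0.006993
  Coastal: 0.13 × 0.23 × 0.25 = 0.007475
Total = 0.015610885.
Largest term belongs to Coastal, so Coastal is most probable.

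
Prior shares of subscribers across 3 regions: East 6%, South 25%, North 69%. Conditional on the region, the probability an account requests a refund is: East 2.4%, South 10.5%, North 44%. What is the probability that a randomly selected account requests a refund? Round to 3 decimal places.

Prior × likelihood for each hypothesis:
  East: 0.06 × 0.024 = 0.00144
  South: 0.25 × 0.105 = 0.02625
  North: 0.69 × 0.44 = 0.3036
P(refund) = 0.00144 + 0.02625 + 0.3036 = 0.33129 → 0.331.

0.331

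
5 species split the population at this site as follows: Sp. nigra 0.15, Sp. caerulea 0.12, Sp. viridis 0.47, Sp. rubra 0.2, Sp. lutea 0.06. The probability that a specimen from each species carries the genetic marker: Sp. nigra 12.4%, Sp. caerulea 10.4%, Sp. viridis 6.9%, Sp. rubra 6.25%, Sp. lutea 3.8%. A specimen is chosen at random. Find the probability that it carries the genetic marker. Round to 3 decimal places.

Prior × likelihood for each hypothesis:
  Sp. nigra: 0.15 × 0.124 = 0.0186
  Sp. caerulea: 0.12 × 0.104 = 0.01248
  Sp. viridis: 0.47 × 0.069 = 0.03243
  Sp. rubra: 0.2 × 0.0625 = 0.0125
  Sp. lutea: 0.06 × 0.038 = 0.00228
P(marker) = 0.0186 + 0.01248 + 0.03243 + 0.0125 + 0.00228 = 0.07829 → 0.078.

0.078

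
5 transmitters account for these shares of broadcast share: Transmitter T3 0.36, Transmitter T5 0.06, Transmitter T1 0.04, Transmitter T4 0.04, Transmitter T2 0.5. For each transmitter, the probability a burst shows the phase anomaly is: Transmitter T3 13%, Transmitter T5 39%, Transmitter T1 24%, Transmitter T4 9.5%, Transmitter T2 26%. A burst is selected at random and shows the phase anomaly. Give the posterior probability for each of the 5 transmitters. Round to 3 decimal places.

Transmitter T3 0.219, Transmitter T5 0.110, Transmitter T1 0.045, Transmitter T4 0.018, Transmitter T2 0.609

Prior × likelihood for each hypothesis:
  Transmitter T3: 0.36 × 0.13 = 0.0468
  Transmitter T5: 0.06 × 0.39 = 0.0234
  Transmitter T1: 0.04 × 0.24 = 0.0096
  Transmitter T4: 0.04 × 0.095 = 0.0038
  Transmitter T2: 0.5 × 0.26 = 0.13
Sum = 0.2136.
P(Transmitter T3 | anomaly) = 0.0468/0.2136 ≈ 0.219
P(Transmitter T5 | anomaly) = 0.0234/0.2136 ≈ 0.110
P(Transmitter T1 | anomaly) = 0.0096/0.2136 ≈ 0.045
P(Transmitter T4 | anomaly) = 0.0038/0.2136 ≈ 0.018
P(Transmitter T2 | anomaly) = 0.13/0.2136 ≈ 0.609
(Check: 0.219+0.110+0.045+0.018+0.609 = 1.001.)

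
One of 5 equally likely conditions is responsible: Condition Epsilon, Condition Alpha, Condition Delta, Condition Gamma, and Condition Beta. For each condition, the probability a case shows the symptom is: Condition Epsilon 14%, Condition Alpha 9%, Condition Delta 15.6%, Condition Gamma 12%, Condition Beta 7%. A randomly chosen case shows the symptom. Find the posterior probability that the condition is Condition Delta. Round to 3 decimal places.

With a uniform prior (1/5 each), posterior ∝ likelihood:
  Condition Epsilon: 0.14
  Condition Alpha: 0.09
  Condition Delta: 0.156
  Condition Gamma: 0.12
  Condition Beta: 0.07
Total = 0.576.
P(Condition Delta | evidence) = 0.156 / 0.576 ≈ 0.271.

0.271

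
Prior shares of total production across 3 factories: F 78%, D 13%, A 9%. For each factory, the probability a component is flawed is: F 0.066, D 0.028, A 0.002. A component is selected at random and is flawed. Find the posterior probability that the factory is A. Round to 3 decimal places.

Unnormalized posteriors (prior × likelihood):
  F: 0.78 × 0.066 = 0.05148
  D: 0.13 × 0.028 = 0.00364
  A: 0.09 × 0.002 = 0.00018
Normalizing constant = 0.0553.
P(A | evidence) = 0.00018 / 0.0553 ≈ 0.003.

0.003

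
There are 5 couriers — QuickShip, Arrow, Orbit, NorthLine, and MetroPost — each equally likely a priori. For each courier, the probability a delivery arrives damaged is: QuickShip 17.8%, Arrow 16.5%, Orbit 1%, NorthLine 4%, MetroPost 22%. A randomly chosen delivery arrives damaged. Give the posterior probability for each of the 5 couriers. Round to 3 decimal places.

Since the prior is uniform, the posterior is proportional to the likelihood:
  QuickShip: 0.178
  Arrow: 0.165
  Orbit: 0.01
  NorthLine: 0.04
  MetroPost: 0.22
Normalizing constant = 0.613.
P(QuickShip | damaged) = 0.178/0.613 ≈ 0.290
P(Arrow | damaged) = 0.165/0.613 ≈ 0.269
P(Orbit | damaged) = 0.01/0.613 ≈ 0.016
P(NorthLine | damaged) = 0.04/0.613 ≈ 0.065
P(MetroPost | damaged) = 0.22/0.613 ≈ 0.359

QuickShip 0.290, Arrow 0.269, Orbit 0.016, NorthLine 0.065, MetroPost 0.359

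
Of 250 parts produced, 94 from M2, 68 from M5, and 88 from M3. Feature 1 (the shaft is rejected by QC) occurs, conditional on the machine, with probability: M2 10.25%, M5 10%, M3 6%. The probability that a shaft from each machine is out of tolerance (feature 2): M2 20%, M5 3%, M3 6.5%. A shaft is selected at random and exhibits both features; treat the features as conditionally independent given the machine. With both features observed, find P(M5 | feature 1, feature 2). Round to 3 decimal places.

0.082

Unnormalized posteriors (prior × likelihood):
  M2: 0.376 × 0.1025 × 0.2 = 0.007708
  M5: 0.272 × 0.1 × 0.03 = 0.000816
  M3: 0.352 × 0.06 × 0.065 = 0.0013728
Total = 0.0098968.
P(M5 | evidence) = 0.000816 / 0.0098968 ≈ 0.082.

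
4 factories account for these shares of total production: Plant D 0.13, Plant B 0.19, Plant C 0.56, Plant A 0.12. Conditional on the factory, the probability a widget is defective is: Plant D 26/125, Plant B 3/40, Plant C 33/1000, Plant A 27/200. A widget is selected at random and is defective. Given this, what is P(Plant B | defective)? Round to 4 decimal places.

0.1876

Prior × likelihood for each hypothesis:
  Plant D: 0.13 × 0.208 = 0.02704
  Plant B: 0.19 × 0.075 = 0.01425
  Plant C: 0.56 × 0.033 = 0.01848
  Plant A: 0.12 × 0.135 = 0.0162
Normalizing constant = 0.07597.
P(Plant B | evidence) = 0.01425 / 0.07597 ≈ 0.1876.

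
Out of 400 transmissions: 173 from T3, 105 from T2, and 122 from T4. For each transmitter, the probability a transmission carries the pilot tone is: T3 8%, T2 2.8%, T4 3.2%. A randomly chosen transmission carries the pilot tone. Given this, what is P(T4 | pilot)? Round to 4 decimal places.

Compute prior × likelihood for every hypothesis:
  T3: 0.4325 × 0.08 = 0.0346
  T2: 0.2625 × 0.028 = 0.00735
  T4: 0.305 × 0.032 = 0.00976
Normalizing constant = 0.05171.
P(T4 | evidence) = 0.00976 / 0.05171 ≈ 0.1887.

0.1887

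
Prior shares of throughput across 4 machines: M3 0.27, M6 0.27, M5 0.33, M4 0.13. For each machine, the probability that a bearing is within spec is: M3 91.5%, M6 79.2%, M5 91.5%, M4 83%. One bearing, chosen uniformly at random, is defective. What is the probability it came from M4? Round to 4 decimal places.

0.1710

Taking complements, P(defective | each) = M3 0.085, M6 0.208, M5 0.085, M4 0.17.
Unnormalized posteriors (prior × likelihood):
  M3: 0.27 × 0.085 = 0.02295
  M6: 0.27 × 0.208 = 0.05616
  M5: 0.33 × 0.085 = 0.02805
  M4: 0.13 × 0.17 = 0.0221
Normalizing constant = 0.12926.
P(M4 | evidence) = 0.0221 / 0.12926 ≈ 0.1710.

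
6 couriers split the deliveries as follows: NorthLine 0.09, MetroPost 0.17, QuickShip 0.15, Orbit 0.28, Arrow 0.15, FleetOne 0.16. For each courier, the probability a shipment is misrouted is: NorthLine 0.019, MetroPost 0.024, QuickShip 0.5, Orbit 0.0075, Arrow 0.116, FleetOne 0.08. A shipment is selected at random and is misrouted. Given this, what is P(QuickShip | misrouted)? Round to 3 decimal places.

0.663

By Bayes' rule, posterior ∝ prior × likelihood:
  NorthLine: 0.09 × 0.019 = 0.00171
  MetroPost: 0.17 × 0.024 = 0.00408
  QuickShip: 0.15 × 0.5 = 0.075
  Orbit: 0.28 × 0.0075 = 0.0021
  Arrow: 0.15 × 0.116 = 0.0174
  FleetOne: 0.16 × 0.08 = 0.0128
Sum = 0.11309.
P(QuickShip | evidence) = 0.075 / 0.11309 ≈ 0.663.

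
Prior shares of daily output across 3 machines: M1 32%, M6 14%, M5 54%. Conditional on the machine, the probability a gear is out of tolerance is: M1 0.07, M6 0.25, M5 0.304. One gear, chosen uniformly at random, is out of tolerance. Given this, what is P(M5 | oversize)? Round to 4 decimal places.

0.7409

By Bayes' rule, posterior ∝ prior × likelihood:
  M1: 0.32 × 0.07 = 0.0224
  M6: 0.14 × 0.25 = 0.035
  M5: 0.54 × 0.304 = 0.16416
Normalizing constant = 0.22156.
P(M5 | evidence) = 0.16416 / 0.22156 ≈ 0.7409.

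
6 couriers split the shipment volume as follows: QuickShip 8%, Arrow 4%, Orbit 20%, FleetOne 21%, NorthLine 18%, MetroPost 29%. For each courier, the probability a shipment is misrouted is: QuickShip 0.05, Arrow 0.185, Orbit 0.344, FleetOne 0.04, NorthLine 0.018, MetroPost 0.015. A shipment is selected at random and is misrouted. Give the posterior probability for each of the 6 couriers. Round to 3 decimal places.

Unnormalized posteriors (prior × likelihood):
  QuickShip: 0.08 × 0.05 = 0.004
  Arrow: 0.04 × 0.185 = 0.0074
  Orbit: 0.2 × 0.344 = 0.0688
  FleetOne: 0.21 × 0.04 = 0.0084
  NorthLine: 0.18 × 0.018 = 0.00324
  MetroPost: 0.29 × 0.015 = 0.00435
Total = 0.09619.
P(QuickShip | misrouted) = 0.004/0.09619 ≈ 0.042
P(Arrow | misrouted) = 0.0074/0.09619 ≈ 0.077
P(Orbit | misrouted) = 0.0688/0.09619 ≈ 0.715
P(FleetOne | misrouted) = 0.0084/0.09619 ≈ 0.087
P(NorthLine | misrouted) = 0.00324/0.09619 ≈ 0.034
P(MetroPost | misrouted) = 0.00435/0.09619 ≈ 0.045
(Check: 0.042+0.077+0.715+0.087+0.034+0.045 = 1.000.)

QuickShip 0.042, Arrow 0.077, Orbit 0.715, FleetOne 0.087, NorthLine 0.034, MetroPost 0.045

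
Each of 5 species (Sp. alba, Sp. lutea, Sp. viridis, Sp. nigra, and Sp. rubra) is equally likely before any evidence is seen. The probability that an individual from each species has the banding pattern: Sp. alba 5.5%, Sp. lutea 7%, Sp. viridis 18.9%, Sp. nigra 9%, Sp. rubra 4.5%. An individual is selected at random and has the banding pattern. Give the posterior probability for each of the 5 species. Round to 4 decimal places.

Sp. alba 0.1225, Sp. lutea 0.1559, Sp. viridis 0.4209, Sp. nigra 0.2004, Sp. rubra 0.1002

With a uniform prior (1/5 each), posterior ∝ likelihood:
  Sp. alba: 0.055
  Sp. lutea: 0.07
  Sp. viridis: 0.189
  Sp. nigra: 0.09
  Sp. rubra: 0.045
Sum = 0.449.
P(Sp. alba | banded) = 0.055/0.449 ≈ 0.1225
P(Sp. lutea | banded) = 0.07/0.449 ≈ 0.1559
P(Sp. viridis | banded) = 0.189/0.449 ≈ 0.4209
P(Sp. nigra | banded) = 0.09/0.449 ≈ 0.2004
P(Sp. rubra | banded) = 0.045/0.449 ≈ 0.1002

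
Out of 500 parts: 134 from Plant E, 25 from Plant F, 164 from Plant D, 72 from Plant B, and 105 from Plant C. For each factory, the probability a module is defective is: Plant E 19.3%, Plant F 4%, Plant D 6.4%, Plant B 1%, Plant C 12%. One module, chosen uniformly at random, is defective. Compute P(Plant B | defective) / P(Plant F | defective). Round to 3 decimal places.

Prior × likelihood for each hypothesis:
  Plant E: 0.268 × 0.193 = 0.051724
  Plant F: 0.05 × 0.04 = 0.002
  Plant D: 0.328 × 0.064 = 0.020992
  Plant B: 0.144 × 0.01 = 0.00144
  Plant C: 0.21 × 0.12 = 0.0252
Sum = 0.101356.
The ratio is 0.00144 / 0.002 (the normalizer cancels) = 0.720.

0.720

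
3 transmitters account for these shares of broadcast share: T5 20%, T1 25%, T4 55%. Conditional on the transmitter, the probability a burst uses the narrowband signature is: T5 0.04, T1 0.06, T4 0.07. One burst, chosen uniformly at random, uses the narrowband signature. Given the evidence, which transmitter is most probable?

By Bayes' rule, posterior ∝ prior × likelihood:
  T5: 0.2 × 0.04 = 0.008
  T1: 0.25 × 0.06 = 0.015
  T4: 0.55 × 0.07 = 0.0385
Total = 0.0615.
Largest term belongs to T4, so T4 is most probable.

T4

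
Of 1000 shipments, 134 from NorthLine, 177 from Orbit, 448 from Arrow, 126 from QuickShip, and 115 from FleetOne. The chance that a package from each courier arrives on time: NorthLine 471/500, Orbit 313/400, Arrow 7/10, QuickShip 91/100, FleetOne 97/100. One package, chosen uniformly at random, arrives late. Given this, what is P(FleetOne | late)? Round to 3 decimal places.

Taking complements, P(late | each) = NorthLine 0.058, Orbit 0.2175, Arrow 0.3, QuickShip 0.09, FleetOne 0.03.
Prior × likelihood for each hypothesis:
  NorthLine: 0.134 × 0.058 = 0.007772
  Orbit: 0.177 × 0.2175 = 0.0384975
  Arrow: 0.448 × 0.3 = 0.1344
  QuickShip: 0.126 × 0.09 = 0.01134
  FleetOne: 0.115 × 0.03 = 0.00345
Total = 0.1954595.
P(FleetOne | evidence) = 0.00345 / 0.1954595 ≈ 0.018.

0.018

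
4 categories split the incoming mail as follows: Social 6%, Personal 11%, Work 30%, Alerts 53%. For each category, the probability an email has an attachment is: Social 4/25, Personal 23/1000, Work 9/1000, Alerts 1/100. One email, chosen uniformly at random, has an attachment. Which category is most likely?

By Bayes' rule, posterior ∝ prior × likelihood:
  Social: 0.06 × 0.16 = 0.0096
  Personal: 0.11 × 0.023 = 0.00253
  Work: 0.3 × 0.009 = 0.0027
  Alerts: 0.53 × 0.01 = 0.0053
Sum = 0.02013.
Largest term belongs to Social, so Social is most probable.

Social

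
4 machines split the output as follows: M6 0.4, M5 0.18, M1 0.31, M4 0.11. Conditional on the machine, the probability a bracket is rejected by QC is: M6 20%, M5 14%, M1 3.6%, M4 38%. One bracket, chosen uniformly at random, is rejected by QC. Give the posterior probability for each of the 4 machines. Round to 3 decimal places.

M6 0.506, M5 0.159, M1 0.071, M4 0.264

By Bayes' rule, posterior ∝ prior × likelihood:
  M6: 0.4 × 0.2 = 0.08
  M5: 0.18 × 0.14 = 0.0252
  M1: 0.31 × 0.036 = 0.01116
  M4: 0.11 × 0.38 = 0.0418
Normalizing constant = 0.15816.
P(M6 | rejected) = 0.08/0.15816 ≈ 0.506
P(M5 | rejected) = 0.0252/0.15816 ≈ 0.159
P(M1 | rejected) = 0.01116/0.15816 ≈ 0.071
P(M4 | rejected) = 0.0418/0.15816 ≈ 0.264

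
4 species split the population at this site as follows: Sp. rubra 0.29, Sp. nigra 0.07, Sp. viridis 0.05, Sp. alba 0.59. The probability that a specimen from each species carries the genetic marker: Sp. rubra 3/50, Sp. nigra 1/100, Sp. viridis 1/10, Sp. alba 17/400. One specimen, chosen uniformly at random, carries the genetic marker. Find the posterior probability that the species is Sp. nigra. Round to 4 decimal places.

0.0145

Prior × likelihood for each hypothesis:
  Sp. rubra: 0.29 × 0.06 = 0.0174
  Sp. nigra: 0.07 × 0.01 = 0.0007
  Sp. viridis: 0.05 × 0.1 = 0.005
  Sp. alba: 0.59 × 0.0425 = 0.025075
Total = 0.048175.
P(Sp. nigra | evidence) = 0.0007 / 0.048175 ≈ 0.0145.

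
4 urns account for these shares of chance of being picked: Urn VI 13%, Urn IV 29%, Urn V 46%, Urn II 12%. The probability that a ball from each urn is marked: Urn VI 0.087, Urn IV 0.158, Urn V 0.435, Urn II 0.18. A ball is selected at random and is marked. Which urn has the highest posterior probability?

By Bayes' rule, posterior ∝ prior × likelihood:
  Urn VI: 0.13 × 0.087 = 0.01131
  Urn IV: 0.29 × 0.158 = 0.04582
  Urn V: 0.46 × 0.435 = 0.2001
  Urn II: 0.12 × 0.18 = 0.0216
Total = 0.27883.
Largest term belongs to Urn V, so Urn V is most probable.

Urn V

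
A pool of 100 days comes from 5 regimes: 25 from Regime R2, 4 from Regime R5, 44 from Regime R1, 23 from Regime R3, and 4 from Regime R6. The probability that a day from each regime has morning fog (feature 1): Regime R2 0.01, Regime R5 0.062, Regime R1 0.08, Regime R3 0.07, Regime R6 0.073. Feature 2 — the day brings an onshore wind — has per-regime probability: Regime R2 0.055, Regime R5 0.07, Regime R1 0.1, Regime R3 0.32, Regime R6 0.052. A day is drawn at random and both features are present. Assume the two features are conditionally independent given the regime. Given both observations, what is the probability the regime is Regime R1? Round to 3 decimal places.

0.385

Unnormalized posteriors (prior × likelihood):
  Regime R2: 0.25 × 0.01 × 0.055 = 0.0001375
  Regime R5: 0.04 × 0.062 × 0.07 = 0.0001736
  Regime R1: 0.44 × 0.08 × 0.1 = 0.00352
  Regime R3: 0.23 × 0.07 × 0.32 = 0.005152
  Regime R6: 0.04 × 0.073 × 0.052 = 0.00015184
Total = 0.00913494.
P(Regime R1 | evidence) = 0.00352 / 0.00913494 ≈ 0.385.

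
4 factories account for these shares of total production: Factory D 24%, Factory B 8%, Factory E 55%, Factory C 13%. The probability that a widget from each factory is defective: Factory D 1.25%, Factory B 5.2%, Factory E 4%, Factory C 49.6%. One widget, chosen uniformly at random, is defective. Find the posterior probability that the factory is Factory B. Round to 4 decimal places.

Compute prior × likelihood for every hypothesis:
  Factory D: 0.24 × 0.0125 = 0.003
  Factory B: 0.08 × 0.052 = 0.00416
  Factory E: 0.55 × 0.04 = 0.022
  Factory C: 0.13 × 0.496 = 0.06448
Normalizing constant = 0.09364.
P(Factory B | evidence) = 0.00416 / 0.09364 ≈ 0.0444.

0.0444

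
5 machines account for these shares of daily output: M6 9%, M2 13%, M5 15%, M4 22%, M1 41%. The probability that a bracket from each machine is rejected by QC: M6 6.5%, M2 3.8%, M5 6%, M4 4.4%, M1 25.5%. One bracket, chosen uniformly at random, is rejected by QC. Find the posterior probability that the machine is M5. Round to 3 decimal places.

0.067

Compute prior × likelihood for every hypothesis:
  M6: 0.09 × 0.065 = 0.00585
  M2: 0.13 × 0.038 = 0.00494
  M5: 0.15 × 0.06 = 0.009
  M4: 0.22 × 0.044 = 0.00968
  M1: 0.41 × 0.255 = 0.10455
Normalizing constant = 0.13402.
P(M5 | evidence) = 0.009 / 0.13402 ≈ 0.067.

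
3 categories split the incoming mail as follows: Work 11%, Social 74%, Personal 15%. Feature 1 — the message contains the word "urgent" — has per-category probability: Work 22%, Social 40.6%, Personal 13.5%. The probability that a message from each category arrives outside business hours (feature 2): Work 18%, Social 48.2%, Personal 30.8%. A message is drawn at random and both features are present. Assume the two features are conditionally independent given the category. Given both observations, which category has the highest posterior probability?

By Bayes' rule, posterior ∝ prior × likelihood:
  Work: 0.11 × 0.22 × 0.18 = 0.004356
  Social: 0.74 × 0.406 × 0.482 = 0.14481208
  Personal: 0.15 × 0.135 × 0.308 = 0.006237
Sum = 0.15540508.
Largest term belongs to Social, so Social is most probable.

Social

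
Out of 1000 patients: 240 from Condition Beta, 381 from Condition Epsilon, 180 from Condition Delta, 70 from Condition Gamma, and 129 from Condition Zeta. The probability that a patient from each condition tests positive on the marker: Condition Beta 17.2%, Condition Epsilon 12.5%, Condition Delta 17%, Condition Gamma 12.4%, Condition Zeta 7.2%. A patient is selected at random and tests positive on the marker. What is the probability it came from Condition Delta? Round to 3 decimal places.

0.223

By Bayes' rule, posterior ∝ prior × likelihood:
  Condition Beta: 0.24 × 0.172 = 0.04128
  Condition Epsilon: 0.381 × 0.125 = 0.047625
  Condition Delta: 0.18 × 0.17 = 0.0306
  Condition Gamma: 0.07 × 0.124 = 0.00868
  Condition Zeta: 0.129 × 0.072 = 0.009288
Normalizing constant = 0.137473.
P(Condition Delta | evidence) = 0.0306 / 0.137473 ≈ 0.223.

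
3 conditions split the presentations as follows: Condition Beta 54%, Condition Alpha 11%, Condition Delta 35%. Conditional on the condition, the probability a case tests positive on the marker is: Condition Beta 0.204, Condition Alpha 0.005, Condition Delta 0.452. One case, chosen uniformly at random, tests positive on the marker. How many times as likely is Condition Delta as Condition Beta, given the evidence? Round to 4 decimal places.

1.4361

Prior × likelihood for each hypothesis:
  Condition Beta: 0.54 × 0.204 = 0.11016
  Condition Alpha: 0.11 × 0.005 = 0.00055
  Condition Delta: 0.35 × 0.452 = 0.1582
Normalizing constant = 0.26891.
The ratio is 0.1582 / 0.11016 (the normalizer cancels) = 1.4361.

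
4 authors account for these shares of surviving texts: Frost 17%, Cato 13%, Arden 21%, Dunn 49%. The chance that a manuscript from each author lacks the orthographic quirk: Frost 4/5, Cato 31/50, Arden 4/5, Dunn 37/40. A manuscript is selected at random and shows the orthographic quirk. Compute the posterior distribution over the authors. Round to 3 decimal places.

Frost 0.210, Cato 0.305, Arden 0.259, Dunn 0.227

Taking complements, P(quirk | each) = Frost 0.2, Cato 0.38, Arden 0.2, Dunn 0.075.
Compute prior × likelihood for every hypothesis:
  Frost: 0.17 × 0.2 = 0.034
  Cato: 0.13 × 0.38 = 0.0494
  Arden: 0.21 × 0.2 = 0.042
  Dunn: 0.49 × 0.075 = 0.03675
Total = 0.16215.
P(Frost | quirk) = 0.034/0.16215 ≈ 0.210
P(Cato | quirk) = 0.0494/0.16215 ≈ 0.305
P(Arden | quirk) = 0.042/0.16215 ≈ 0.259
P(Dunn | quirk) = 0.03675/0.16215 ≈ 0.227
(Check: 0.210+0.305+0.259+0.227 = 1.001.)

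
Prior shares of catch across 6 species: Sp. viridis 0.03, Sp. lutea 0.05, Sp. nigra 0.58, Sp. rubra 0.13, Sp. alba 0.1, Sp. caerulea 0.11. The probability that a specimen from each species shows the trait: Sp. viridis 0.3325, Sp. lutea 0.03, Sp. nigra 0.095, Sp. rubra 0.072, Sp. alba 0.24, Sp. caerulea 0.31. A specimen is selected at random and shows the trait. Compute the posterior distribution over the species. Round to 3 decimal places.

Sp. viridis 0.074, Sp. lutea 0.011, Sp. nigra 0.411, Sp. rubra 0.070, Sp. alba 0.179, Sp. caerulea 0.254

Unnormalized posteriors (prior × likelihood):
  Sp. viridis: 0.03 × 0.3325 = 0.009975
  Sp. lutea: 0.05 × 0.03 = 0.0015
  Sp. nigra: 0.58 × 0.095 = 0.0551
  Sp. rubra: 0.13 × 0.072 = 0.00936
  Sp. alba: 0.1 × 0.24 = 0.024
  Sp. caerulea: 0.11 × 0.31 = 0.0341
Sum = 0.134035.
P(Sp. viridis | trait) = 0.009975/0.134035 ≈ 0.074
P(Sp. lutea | trait) = 0.0015/0.134035 ≈ 0.011
P(Sp. nigra | trait) = 0.0551/0.134035 ≈ 0.411
P(Sp. rubra | trait) = 0.00936/0.134035 ≈ 0.070
P(Sp. alba | trait) = 0.024/0.134035 ≈ 0.179
P(Sp. caerulea | trait) = 0.0341/0.134035 ≈ 0.254
(Check: 0.074+0.011+0.411+0.070+0.179+0.254 = 0.999.)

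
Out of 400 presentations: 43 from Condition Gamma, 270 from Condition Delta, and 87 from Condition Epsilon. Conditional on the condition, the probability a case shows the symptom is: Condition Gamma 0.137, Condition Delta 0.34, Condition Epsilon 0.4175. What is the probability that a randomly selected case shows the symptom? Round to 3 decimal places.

0.335

By Bayes' rule, posterior ∝ prior × likelihood:
  Condition Gamma: 0.1075 × 0.137 = 0.0147275
  Condition Delta: 0.675 × 0.34 = 0.2295
  Condition Epsilon: 0.2175 × 0.4175 = 0.09080625
P(symptomatic) = 0.0147275 + 0.2295 + 0.09080625 = 0.33503375 → 0.335.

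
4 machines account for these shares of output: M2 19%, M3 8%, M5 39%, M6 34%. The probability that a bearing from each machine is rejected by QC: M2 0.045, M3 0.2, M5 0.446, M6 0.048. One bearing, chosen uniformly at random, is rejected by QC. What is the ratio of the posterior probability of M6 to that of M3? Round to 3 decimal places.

Unnormalized posteriors (prior × likelihood):
  M2: 0.19 × 0.045 = 0.00855
  M3: 0.08 × 0.2 = 0.016
  M5: 0.39 × 0.446 = 0.17394
  M6: 0.34 × 0.048 = 0.01632
Sum = 0.21481.
The ratio is 0.01632 / 0.016 (the normalizer cancels) = 1.020.

1.020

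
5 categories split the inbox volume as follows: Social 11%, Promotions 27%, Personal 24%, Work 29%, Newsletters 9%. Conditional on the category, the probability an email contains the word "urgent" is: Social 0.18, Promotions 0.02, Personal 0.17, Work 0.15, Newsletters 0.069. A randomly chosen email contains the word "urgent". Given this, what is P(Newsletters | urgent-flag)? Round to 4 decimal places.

Unnormalized posteriors (prior × likelihood):
  Social: 0.11 × 0.18 = 0.0198
  Promotions: 0.27 × 0.02 = 0.0054
  Personal: 0.24 × 0.17 = 0.0408
  Work: 0.29 × 0.15 = 0.0435
  Newsletters: 0.09 × 0.069 = 0.00621
Normalizing constant = 0.11571.
P(Newsletters | evidence) = 0.00621 / 0.11571 ≈ 0.0537.

0.0537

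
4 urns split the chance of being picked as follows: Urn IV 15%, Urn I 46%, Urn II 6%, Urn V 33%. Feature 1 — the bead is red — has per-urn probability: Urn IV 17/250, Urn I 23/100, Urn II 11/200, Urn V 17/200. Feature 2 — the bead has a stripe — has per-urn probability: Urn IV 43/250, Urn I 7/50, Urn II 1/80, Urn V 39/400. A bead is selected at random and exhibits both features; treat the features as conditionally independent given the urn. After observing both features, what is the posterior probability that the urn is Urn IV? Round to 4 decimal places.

By Bayes' rule, posterior ∝ prior × likelihood:
  Urn IV: 0.15 × 0.068 × 0.172 = 0.0017544
  Urn I: 0.46 × 0.23 × 0.14 = 0.014812
  Urn II: 0.06 × 0.055 × 0.0125 = 0.00004125
  Urn V: 0.33 × 0.085 × 0.0975 = 0.002734875
Normalizing constant = 0.019342525.
P(Urn IV | evidence) = 0.0017544 / 0.019342525 ≈ 0.0907.

0.0907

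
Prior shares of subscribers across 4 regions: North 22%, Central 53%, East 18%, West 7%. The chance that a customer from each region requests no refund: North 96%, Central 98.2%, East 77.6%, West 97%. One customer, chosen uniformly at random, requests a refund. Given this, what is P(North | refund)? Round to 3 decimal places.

0.145

Taking complements, P(refund | each) = North 0.04, Central 0.018, East 0.224, West 0.03.
Compute prior × likelihood for every hypothesis:
  North: 0.22 × 0.04 = 0.0088
  Central: 0.53 × 0.018 = 0.00954
  East: 0.18 × 0.224 = 0.04032
  West: 0.07 × 0.03 = 0.0021
Normalizing constant = 0.06076.
P(North | evidence) = 0.0088 / 0.06076 ≈ 0.145.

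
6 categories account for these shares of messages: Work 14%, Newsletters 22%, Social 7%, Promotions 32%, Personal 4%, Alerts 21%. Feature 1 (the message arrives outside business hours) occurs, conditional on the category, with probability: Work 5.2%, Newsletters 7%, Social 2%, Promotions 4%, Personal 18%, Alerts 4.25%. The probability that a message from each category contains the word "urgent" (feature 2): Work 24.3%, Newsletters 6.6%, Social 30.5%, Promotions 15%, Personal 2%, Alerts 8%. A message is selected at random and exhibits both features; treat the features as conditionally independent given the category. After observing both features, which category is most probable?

Promotions

Unnormalized posteriors (prior × likelihood):
  Work: 0.14 × 0.052 × 0.243 = 0.00176904
  Newsletters: 0.22 × 0.07 × 0.066 = 0.0010164
  Social: 0.07 × 0.02 × 0.305 = 0.000427
  Promotions: 0.32 × 0.04 × 0.15 = 0.00192
  Personal: 0.04 × 0.18 × 0.02 = 0.000144
  Alerts: 0.21 × 0.0425 × 0.08 = 0.000714
Total = 0.00599044.
Largest term belongs to Promotions, so Promotions is most probable.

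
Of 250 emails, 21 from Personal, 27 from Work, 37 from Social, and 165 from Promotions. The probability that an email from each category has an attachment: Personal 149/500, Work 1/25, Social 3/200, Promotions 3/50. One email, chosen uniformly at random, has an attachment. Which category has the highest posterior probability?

Prior × likelihood for each hypothesis:
  Personal: 0.084 × 0.298 = 0.025032
  Work: 0.108 × 0.04 = 0.00432
  Social: 0.148 × 0.015 = 0.00222
  Promotions: 0.66 × 0.06 = 0.0396
Normalizing constant = 0.071172.
Largest term belongs to Promotions, so Promotions is most probable.

Promotions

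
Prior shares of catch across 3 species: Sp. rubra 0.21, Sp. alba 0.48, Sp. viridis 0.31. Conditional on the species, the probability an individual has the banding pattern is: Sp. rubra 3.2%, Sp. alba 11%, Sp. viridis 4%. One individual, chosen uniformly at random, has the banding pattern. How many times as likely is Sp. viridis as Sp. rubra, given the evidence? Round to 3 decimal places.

1.845

Prior × likelihood for each hypothesis:
  Sp. rubra: 0.21 × 0.032 = 0.00672
  Sp. alba: 0.48 × 0.11 = 0.0528
  Sp. viridis: 0.31 × 0.04 = 0.0124
Total = 0.07192.
The ratio is 0.0124 / 0.00672 (the normalizer cancels) = 1.845.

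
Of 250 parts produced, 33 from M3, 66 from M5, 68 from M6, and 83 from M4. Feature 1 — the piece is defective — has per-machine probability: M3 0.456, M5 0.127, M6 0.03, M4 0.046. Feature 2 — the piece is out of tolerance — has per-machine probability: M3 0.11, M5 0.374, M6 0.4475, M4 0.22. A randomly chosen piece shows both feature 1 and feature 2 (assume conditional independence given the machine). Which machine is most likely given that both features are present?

M5

By Bayes' rule, posterior ∝ prior × likelihood:
  M3: 0.132 × 0.456 × 0.11 = 0.00662112
  M5: 0.264 × 0.127 × 0.374 = 0.012539472
  M6: 0.272 × 0.03 × 0.4475 = 0.0036516
  M4: 0.332 × 0.046 × 0.22 = 0.00335984
Total = 0.026172032.
Largest term belongs to M5, so M5 is most probable.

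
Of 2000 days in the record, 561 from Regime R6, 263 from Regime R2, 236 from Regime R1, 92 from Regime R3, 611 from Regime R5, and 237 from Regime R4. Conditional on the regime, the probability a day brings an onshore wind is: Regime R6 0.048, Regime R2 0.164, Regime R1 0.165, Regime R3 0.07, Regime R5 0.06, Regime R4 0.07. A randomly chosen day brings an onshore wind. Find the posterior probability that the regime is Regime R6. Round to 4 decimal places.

Prior × likelihood for each hypothesis:
  Regime R6: 0.2805 × 0.048 = 0.013464
  Regime R2: 0.1315 × 0.164 = 0.021566
  Regime R1: 0.118 × 0.165 = 0.01947
  Regime R3: 0.046 × 0.07 = 0.00322
  Regime R5: 0.3055 × 0.06 = 0.01833
  Regime R4: 0.1185 × 0.07 = 0.008295
Sum = 0.084345.
P(Regime R6 | evidence) = 0.013464 / 0.084345 ≈ 0.1596.

0.1596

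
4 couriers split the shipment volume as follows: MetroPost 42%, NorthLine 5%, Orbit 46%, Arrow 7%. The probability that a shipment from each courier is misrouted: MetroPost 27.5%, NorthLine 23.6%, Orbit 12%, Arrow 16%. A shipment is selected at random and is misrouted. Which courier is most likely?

Unnormalized posteriors (prior × likelihood):
  MetroPost: 0.42 × 0.275 = 0.1155
  NorthLine: 0.05 × 0.236 = 0.0118
  Orbit: 0.46 × 0.12 = 0.0552
  Arrow: 0.07 × 0.16 = 0.0112
Total = 0.1937.
Largest term belongs to MetroPost, so MetroPost is most probable.

MetroPost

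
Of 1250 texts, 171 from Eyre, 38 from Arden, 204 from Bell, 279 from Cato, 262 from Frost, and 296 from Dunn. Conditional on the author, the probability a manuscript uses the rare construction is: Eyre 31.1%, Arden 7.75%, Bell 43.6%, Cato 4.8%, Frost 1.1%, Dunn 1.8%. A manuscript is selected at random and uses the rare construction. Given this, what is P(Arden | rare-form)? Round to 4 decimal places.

Prior × likelihood for each hypothesis:
  Eyre: 0.1368 × 0.311 = 0.0425448
  Arden: 0.0304 × 0.0775 = 0.002356
  Bell: 0.1632 × 0.436 = 0.0711552
  Cato: 0.2232 × 0.048 = 0.0107136
  Frost: 0.2096 × 0.011 = 0.0023056
  Dunn: 0.2368 × 0.018 = 0.0042624
Total = 0.1333376.
P(Arden | evidence) = 0.002356 / 0.1333376 ≈ 0.0177.

0.0177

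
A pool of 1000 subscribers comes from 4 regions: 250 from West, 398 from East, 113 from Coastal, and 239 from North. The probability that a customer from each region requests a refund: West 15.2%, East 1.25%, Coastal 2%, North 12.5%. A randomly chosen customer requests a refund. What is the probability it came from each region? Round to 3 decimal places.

By Bayes' rule, posterior ∝ prior × likelihood:
  West: 0.25 × 0.152 = 0.038
  East: 0.398 × 0.0125 = 0.004975
  Coastal: 0.113 × 0.02 = 0.00226
  North: 0.239 × 0.125 = 0.029875
Total = 0.07511.
P(West | refund) = 0.038/0.07511 ≈ 0.506
P(East | refund) = 0.004975/0.07511 ≈ 0.066
P(Coastal | refund) = 0.00226/0.07511 ≈ 0.030
P(North | refund) = 0.029875/0.07511 ≈ 0.398

West 0.506, East 0.066, Coastal 0.030, North 0.398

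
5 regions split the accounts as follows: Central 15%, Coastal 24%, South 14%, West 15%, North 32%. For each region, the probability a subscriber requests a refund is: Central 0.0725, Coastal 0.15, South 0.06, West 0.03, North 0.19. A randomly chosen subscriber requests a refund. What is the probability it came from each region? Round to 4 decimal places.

Central 0.0902, Coastal 0.2986, South 0.0697, West 0.0373, North 0.5043

Unnormalized posteriors (prior × likelihood):
  Central: 0.15 × 0.0725 = 0.010875
  Coastal: 0.24 × 0.15 = 0.036
  South: 0.14 × 0.06 = 0.0084
  West: 0.15 × 0.03 = 0.0045
  North: 0.32 × 0.19 = 0.0608
Normalizing constant = 0.120575.
P(Central | refund) = 0.010875/0.120575 ≈ 0.0902
P(Coastal | refund) = 0.036/0.120575 ≈ 0.2986
P(South | refund) = 0.0084/0.120575 ≈ 0.0697
P(West | refund) = 0.0045/0.120575 ≈ 0.0373
P(North | refund) = 0.0608/0.120575 ≈ 0.5043
(Check: 0.0902+0.2986+0.0697+0.0373+0.5043 = 1.0001.)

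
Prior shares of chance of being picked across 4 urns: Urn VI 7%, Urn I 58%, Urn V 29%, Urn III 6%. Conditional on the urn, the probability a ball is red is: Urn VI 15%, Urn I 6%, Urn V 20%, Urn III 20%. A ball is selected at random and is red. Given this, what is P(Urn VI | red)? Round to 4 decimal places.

Unnormalized posteriors (prior × likelihood):
  Urn VI: 0.07 × 0.15 = 0.0105
  Urn I: 0.58 × 0.06 = 0.0348
  Urn V: 0.29 × 0.2 = 0.058
  Urn III: 0.06 × 0.2 = 0.012
Normalizing constant = 0.1153.
P(Urn VI | evidence) = 0.0105 / 0.1153 ≈ 0.0911.

0.0911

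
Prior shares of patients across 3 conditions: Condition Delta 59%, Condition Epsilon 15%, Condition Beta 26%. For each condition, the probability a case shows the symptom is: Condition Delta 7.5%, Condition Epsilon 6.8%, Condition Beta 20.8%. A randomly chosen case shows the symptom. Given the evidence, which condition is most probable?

By Bayes' rule, posterior ∝ prior × likelihood:
  Condition Delta: 0.59 × 0.075 = 0.04425
  Condition Epsilon: 0.15 × 0.068 = 0.0102
  Condition Beta: 0.26 × 0.208 = 0.05408
Sum = 0.10853.
Largest term belongs to Condition Beta, so Condition Beta is most probable.

Condition Beta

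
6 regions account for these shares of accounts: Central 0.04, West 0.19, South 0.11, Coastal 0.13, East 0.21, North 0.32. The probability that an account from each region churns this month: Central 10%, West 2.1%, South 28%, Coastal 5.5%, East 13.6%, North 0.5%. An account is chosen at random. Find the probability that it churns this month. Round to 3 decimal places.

By Bayes' rule, posterior ∝ prior × likelihood:
  Central: 0.04 × 0.1 = 0.004
  West: 0.19 × 0.021 = 0.00399
  South: 0.11 × 0.28 = 0.0308
  Coastal: 0.13 × 0.055 = 0.00715
  East: 0.21 × 0.136 = 0.02856
  North: 0.32 × 0.005 = 0.0016
P(churn) = 0.004 + 0.00399 + 0.0308 + 0.00715 + 0.02856 + 0.0016 = 0.0761 → 0.076.

0.076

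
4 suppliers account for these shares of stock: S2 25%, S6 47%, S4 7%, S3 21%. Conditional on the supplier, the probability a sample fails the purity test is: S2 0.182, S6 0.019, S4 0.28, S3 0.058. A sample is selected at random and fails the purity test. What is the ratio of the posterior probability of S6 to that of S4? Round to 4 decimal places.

0.4556

By Bayes' rule, posterior ∝ prior × likelihood:
  S2: 0.25 × 0.182 = 0.0455
  S6: 0.47 × 0.019 = 0.00893
  S4: 0.07 × 0.28 = 0.0196
  S3: 0.21 × 0.058 = 0.01218
Normalizing constant = 0.08621.
The ratio is 0.00893 / 0.0196 (the normalizer cancels) = 0.4556.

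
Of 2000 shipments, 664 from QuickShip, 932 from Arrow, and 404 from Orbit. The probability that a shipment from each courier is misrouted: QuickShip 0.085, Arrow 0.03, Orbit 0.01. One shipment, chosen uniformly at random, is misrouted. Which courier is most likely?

Unnormalized posteriors (prior × likelihood):
  QuickShip: 0.332 × 0.085 = 0.02822
  Arrow: 0.466 × 0.03 = 0.01398
  Orbit: 0.202 × 0.01 = 0.00202
Normalizing constant = 0.04422.
Largest term belongs to QuickShip, so QuickShip is most probable.

QuickShip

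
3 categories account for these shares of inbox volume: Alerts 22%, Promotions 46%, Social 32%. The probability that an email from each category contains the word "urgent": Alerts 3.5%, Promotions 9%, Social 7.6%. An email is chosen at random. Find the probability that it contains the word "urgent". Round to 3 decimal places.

Prior × likelihood for each hypothesis:
  Alerts: 0.22 × 0.035 = 0.0077
  Promotions: 0.46 × 0.09 = 0.0414
  Social: 0.32 × 0.076 = 0.02432
P(urgent-flag) = 0.0077 + 0.0414 + 0.02432 = 0.07342 → 0.073.

0.073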